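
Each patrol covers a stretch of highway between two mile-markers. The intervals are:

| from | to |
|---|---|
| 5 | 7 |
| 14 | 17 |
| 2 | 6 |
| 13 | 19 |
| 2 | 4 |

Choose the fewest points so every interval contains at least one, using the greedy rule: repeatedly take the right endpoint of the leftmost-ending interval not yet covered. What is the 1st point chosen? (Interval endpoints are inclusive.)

By right end: [2,4]  [2,6]  [5,7]  [14,17]  [13,19]
[2,4] uncovered → point at 4; [5,7] uncovered → point at 7; [14,17] uncovered → point at 17.
Points: 4, 7, 17 (3 total).

4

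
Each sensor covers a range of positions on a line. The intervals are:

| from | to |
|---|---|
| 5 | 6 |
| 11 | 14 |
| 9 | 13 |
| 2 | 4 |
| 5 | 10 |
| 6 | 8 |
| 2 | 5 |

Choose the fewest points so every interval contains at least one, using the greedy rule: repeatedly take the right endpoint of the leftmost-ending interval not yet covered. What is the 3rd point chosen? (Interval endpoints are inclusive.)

13

Process intervals by earliest right end; each time one isn't hit yet, stab at its right endpoint.
By right end: [2,4]  [2,5]  [5,6]  [6,8]  [5,10]  [9,13]  [11,14]
[2,4] uncovered → point at 4; [5,6] uncovered → point at 6; [9,13] uncovered → point at 13.
Points: 4, 6, 13 (3 total).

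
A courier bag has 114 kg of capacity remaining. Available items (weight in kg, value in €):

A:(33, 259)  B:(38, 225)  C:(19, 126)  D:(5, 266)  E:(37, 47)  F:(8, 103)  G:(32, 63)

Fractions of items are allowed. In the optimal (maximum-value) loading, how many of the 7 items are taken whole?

5

Ratios (sorted): D 53.20, F 12.88, A 7.85, C 6.63, B 5.92, G 1.97, E 1.27
take D (5 @ 266); take F (8 @ 103); take A (33 @ 259); take C (19 @ 126); take B (38 @ 225); take 11/32 of G → 21.66. Capacity used 114/114.
5 item(s) taken whole; one partial (take 11/32 of G).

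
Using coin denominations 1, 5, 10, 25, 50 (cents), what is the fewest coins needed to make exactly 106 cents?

Greedy: take as many of the largest coin as possible, then repeat with the remainder.
106 = 2×50 + 1×5 + 1×1
Total coins = 2 + 1 + 1 = 4

4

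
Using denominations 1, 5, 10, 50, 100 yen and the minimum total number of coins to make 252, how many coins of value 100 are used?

2

Use the largest denomination that fits, subtract, and repeat.
252 − 2×100→52 − 1×50→2 − 2×1→0
Count of 100: 2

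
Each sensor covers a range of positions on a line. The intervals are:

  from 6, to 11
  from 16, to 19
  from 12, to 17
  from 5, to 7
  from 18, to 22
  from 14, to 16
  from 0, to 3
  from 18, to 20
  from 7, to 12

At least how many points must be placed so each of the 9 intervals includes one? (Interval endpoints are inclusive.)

Process intervals by earliest right end; each time one isn't hit yet, stab at its right endpoint.
Sorted: [0,3] [5,7] [6,11] [7,12] [14,16] [12,17] [16,19] [18,20] [18,22]
{[0,3]} hit by 3; {[5,7],[6,11],[7,12]} hit by 7; {[14,16],[12,17],[16,19]} hit by 16; {[18,20],[18,22]} hit by 20.
Points: 3, 7, 16, 20 (4 total).

4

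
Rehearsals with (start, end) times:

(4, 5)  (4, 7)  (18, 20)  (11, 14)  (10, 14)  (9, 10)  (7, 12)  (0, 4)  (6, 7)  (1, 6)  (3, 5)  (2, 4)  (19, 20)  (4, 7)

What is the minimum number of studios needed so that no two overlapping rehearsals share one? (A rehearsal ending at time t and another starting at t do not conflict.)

The answer is the maximum number of intervals overlapping at any instant.
Events (time:±→running): 0:+→1 1:+→2 2:+→3 3:+→4 4:-→3 4:-→2 4:+→3 4:+→4 4:+→5 … peak 5.

5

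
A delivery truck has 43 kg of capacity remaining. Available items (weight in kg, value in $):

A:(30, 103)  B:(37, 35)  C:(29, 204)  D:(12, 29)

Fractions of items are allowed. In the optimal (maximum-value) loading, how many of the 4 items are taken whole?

1

Greedy by value/weight ratio, highest first.
Ratios (sorted): C 7.03, A 3.43, D 2.42, B 0.95
take C (29 @ 204); take 14/30 of A → 48.07. Capacity used 43/43.
1 item(s) taken whole; one partial (take 14/30 of A).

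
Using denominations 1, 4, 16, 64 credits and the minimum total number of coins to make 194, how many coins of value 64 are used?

Use the largest denomination that fits, subtract, and repeat.
194 − 3×64→2 − 2×1→0
Count of 64: 3

3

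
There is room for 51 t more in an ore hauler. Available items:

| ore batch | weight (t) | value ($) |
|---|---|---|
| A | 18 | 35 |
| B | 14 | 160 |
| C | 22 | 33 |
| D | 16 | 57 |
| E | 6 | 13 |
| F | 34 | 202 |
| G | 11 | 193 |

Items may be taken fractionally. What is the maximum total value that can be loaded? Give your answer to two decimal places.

Order: G (193/11=17.55) > B (160/14=11.43) > F (202/34=5.94) > D (57/16=3.56) > E (13/6=2.17) > A (35/18=1.94) > C (33/22=1.50)
Fill: take G (11 @ 193) → take B (14 @ 160) → take 26/34 of F → 154.47; 51/51 used.
Total value = 507.47

507.47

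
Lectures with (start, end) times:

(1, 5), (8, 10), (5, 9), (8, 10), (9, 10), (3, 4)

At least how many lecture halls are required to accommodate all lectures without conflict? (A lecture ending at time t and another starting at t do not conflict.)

Count concurrent intervals with a sweep; the peak is the room count.
Events (time:±→running): 1:+→1 3:+→2 4:-→1 5:-→0 5:+→1 8:+→2 8:+→3 … peak 3.

3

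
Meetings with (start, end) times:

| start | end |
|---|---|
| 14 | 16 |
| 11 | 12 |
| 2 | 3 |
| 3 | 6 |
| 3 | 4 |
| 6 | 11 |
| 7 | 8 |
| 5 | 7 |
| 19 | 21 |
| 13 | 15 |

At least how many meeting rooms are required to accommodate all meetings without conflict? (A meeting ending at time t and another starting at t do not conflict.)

The answer is the maximum number of intervals overlapping at any instant.
Events (time:±→running): 2:+→1 3:-→0 3:+→1 3:+→2 … peak 2.

2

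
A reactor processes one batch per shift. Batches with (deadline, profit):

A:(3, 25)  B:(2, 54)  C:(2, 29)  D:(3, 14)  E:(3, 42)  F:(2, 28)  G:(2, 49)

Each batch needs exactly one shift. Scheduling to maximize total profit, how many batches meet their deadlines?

Sort by profit descending; place each in the latest free slot ≤ its deadline.
Profit order: B=54 G=49 E=42 C=29 F=28 A=25 D=14
Assign: B→slot 2, G→slot 1, E→slot 3, C skipped, F skipped, A skipped, D skipped.
Slots: [1:G] [2:B] [3:E]
3 of 7 scheduled.

3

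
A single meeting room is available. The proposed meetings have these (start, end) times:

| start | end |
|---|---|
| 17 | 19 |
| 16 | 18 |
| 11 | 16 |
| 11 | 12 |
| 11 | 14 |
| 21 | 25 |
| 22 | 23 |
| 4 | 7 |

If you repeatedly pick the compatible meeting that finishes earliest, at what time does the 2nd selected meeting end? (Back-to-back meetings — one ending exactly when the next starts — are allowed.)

By end time: (4,7), (11,12), (11,14), (11,16), (16,18), (17,19), (22,23), (21,25).
Pick (4,7); next start ≥ 7 → (11,12); next start ≥ 12 → (16,18); next start ≥ 18 → (22,23).
Selected: (4,7) (11,12) (16,18) (22,23)

12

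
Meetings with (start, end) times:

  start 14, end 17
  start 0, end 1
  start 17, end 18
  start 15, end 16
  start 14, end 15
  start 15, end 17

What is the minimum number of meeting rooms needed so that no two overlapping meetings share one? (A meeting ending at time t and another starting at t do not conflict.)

3

Events (time:±→running): 0:+→1 1:-→0 14:+→1 14:+→2 15:-→1 15:+→2 15:+→3 … peak 3.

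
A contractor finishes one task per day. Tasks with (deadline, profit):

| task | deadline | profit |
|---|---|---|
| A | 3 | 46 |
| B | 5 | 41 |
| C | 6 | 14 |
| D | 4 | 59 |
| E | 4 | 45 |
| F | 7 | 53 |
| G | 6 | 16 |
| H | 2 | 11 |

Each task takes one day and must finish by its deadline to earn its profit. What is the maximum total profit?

274

Profit order: D=59 F=53 A=46 E=45 B=41 G=16 C=14 H=11
Assign: D→slot 4, F→slot 7, A→slot 3, E→slot 2, B→slot 5, G→slot 6, C→slot 1, H skipped.
Slots: [1:C] [2:E] [3:A] [4:D] [5:B] [6:G] [7:F]
Profit = 14 + 45 + 46 + 59 + 41 + 16 + 53 = 274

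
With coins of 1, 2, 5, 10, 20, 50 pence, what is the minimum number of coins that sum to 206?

6

Greedy: take as many of the largest coin as possible, then repeat with the remainder.
206 − 4×50→6 − 1×5→1 − 1×1→0
Total coins = 4 + 1 + 1 = 6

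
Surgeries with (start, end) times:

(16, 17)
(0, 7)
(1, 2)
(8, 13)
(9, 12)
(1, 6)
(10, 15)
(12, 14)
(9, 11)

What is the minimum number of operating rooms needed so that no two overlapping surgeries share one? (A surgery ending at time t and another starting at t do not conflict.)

starts: [0, 1, 1, 8, 9, 9, 10, 12, 16]
ends:   [2, 6, 7, 11, 12, 13, 14, 15, 17]
s0→1 s1→2 s1→3 e2→2 e6→1 e7→0 s8→1 s9→2 s9→3 s10→4  — peak 4.

4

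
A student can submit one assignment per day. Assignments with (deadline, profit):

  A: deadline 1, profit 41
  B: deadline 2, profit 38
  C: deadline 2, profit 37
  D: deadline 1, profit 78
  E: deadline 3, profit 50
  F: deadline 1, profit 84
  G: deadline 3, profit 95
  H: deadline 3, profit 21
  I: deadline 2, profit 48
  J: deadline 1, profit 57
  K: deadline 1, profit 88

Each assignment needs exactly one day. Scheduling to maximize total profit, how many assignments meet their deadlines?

Take jobs in profit order; each goes to the latest open slot no later than its deadline.
Profit order: G=95 K=88 F=84 D=78 J=57 E=50 I=48 A=41 B=38 C=37 H=21
Assign: G→slot 3, K→slot 1, F skipped, D skipped, J skipped, E→slot 2, I skipped, A skipped, B skipped, C skipped, H skipped.
Slots: [1:K] [2:E] [3:G]
3 of 11 scheduled.

3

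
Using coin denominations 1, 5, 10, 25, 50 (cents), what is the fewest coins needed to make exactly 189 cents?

9

Use the largest denomination that fits, subtract, and repeat.
189 − 3×50→39 − 1×25→14 − 1×10→4 − 4×1→0
Total coins = 3 + 1 + 1 + 4 = 9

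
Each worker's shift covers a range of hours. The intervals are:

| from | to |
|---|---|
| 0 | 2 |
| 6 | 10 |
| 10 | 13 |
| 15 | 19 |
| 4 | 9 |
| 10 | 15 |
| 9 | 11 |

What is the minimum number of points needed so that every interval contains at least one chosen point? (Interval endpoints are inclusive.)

4

Sort by right endpoint; whenever an interval is uncovered, place a point at its right end.
Sorted: [0,2] [4,9] [6,10] [9,11] [10,13] [10,15] [15,19]
{[0,2]} hit by 2; {[4,9],[6,10],[9,11]} hit by 9; {[10,13],[10,15]} hit by 13; {[15,19]} hit by 19.
Points: 2, 9, 13, 19 (4 total).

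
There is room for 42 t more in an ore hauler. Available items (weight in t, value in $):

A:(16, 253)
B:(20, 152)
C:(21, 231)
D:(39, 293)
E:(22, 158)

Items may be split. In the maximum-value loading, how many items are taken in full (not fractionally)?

2

Sort by value per unit weight and fill in that order.
Ratios (sorted): A 15.81, C 11.00, B 7.60, D 7.51, E 7.18
take A (16 @ 253); take C (21 @ 231); take 5/20 of B → 38.00. Capacity used 42/42.
2 item(s) taken whole; one partial (take 5/20 of B).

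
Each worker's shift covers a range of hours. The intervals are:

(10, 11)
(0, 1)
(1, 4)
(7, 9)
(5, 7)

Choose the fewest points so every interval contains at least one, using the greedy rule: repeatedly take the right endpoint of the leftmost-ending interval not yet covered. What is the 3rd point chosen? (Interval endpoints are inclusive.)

11

Process intervals by earliest right end; each time one isn't hit yet, stab at its right endpoint.
By right end: [0,1]  [1,4]  [5,7]  [7,9]  [10,11]
[0,1] uncovered → point at 1; [5,7] uncovered → point at 7; [10,11] uncovered → point at 11.
Points: 1, 7, 11 (3 total).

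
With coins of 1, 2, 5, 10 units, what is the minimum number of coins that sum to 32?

4

32 = 3×10 + 1×2
Total coins = 3 + 1 = 4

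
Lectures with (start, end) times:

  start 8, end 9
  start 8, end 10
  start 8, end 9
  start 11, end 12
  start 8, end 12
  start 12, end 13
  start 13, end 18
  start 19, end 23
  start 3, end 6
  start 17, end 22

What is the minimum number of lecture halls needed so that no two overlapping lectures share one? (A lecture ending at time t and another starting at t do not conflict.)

4

The answer is the maximum number of intervals overlapping at any instant.
starts: [3, 8, 8, 8, 8, 11, 12, 13, 17, 19]
ends:   [6, 9, 9, 10, 12, 12, 13, 18, 22, 23]
s3→1 e6→0 s8→1 s8→2 s8→3 s8→4  — peak 4.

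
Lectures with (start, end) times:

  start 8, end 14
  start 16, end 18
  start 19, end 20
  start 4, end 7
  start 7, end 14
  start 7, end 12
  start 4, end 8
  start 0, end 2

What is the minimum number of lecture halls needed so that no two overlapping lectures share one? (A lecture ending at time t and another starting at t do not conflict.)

The answer is the maximum number of intervals overlapping at any instant.
starts: [0, 4, 4, 7, 7, 8, 16, 19]
ends:   [2, 7, 8, 12, 14, 14, 18, 20]
s0→1 e2→0 s4→1 s4→2 e7→1 s7→2 s7→3  — peak 3.

3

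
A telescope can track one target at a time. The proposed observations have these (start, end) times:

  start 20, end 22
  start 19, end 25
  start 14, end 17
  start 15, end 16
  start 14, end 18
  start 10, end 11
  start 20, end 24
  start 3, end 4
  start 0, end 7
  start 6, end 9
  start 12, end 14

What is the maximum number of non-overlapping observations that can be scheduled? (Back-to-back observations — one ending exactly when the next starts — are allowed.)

6

Sort by end time and greedily take each interval whose start is ≥ the last chosen end.
Sorted by end: (3,4)  (0,7)  (6,9)  (10,11)  (12,14)  (15,16)  (14,17)  (14,18)  (20,22)  (20,24)  (19,25)
take (3,4); skip (0,7); take (6,9); take (10,11); take (12,14); take (15,16); skip (14,18); take (20,22).
Selected 6 observations.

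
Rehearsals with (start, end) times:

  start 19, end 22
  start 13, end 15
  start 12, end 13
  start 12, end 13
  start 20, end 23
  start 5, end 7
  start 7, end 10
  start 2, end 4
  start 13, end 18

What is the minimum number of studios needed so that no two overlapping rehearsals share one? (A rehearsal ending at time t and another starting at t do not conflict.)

2

Events (time:±→running): 2:+→1 4:-→0 5:+→1 7:-→0 7:+→1 10:-→0 12:+→1 12:+→2 … peak 2.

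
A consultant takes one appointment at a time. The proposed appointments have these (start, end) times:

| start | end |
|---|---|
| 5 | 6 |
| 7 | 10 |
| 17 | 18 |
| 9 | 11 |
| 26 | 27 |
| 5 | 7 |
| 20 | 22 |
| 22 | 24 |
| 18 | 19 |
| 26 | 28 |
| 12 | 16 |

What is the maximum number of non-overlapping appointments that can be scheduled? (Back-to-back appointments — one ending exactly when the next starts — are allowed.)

By end time: (5,6), (5,7), (7,10), (9,11), (12,16), (17,18), (18,19), (20,22), (22,24), (26,27), (26,28).
Pick (5,6); next start ≥ 6 → (7,10); next start ≥ 10 → (12,16); next start ≥ 16 → (17,18); next start ≥ 18 → (18,19); next start ≥ 19 → (20,22); next start ≥ 22 → (22,24); next start ≥ 24 → (26,27).
Selected 8 appointments.

8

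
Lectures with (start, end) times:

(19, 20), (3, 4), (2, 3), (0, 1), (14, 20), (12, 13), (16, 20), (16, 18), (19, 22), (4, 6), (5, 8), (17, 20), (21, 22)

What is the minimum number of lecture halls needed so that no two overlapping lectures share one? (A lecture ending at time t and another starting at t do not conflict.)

The answer is the maximum number of intervals overlapping at any instant.
Events (time:±→running): 0:+→1 1:-→0 2:+→1 3:-→0 3:+→1 4:-→0 4:+→1 5:+→2 6:-→1 8:-→0 12:+→1 13:-→0 14:+→1 16:+→2 16:+→3 17:+→4 18:-→3 19:+→4 19:+→5 … peak 5.

5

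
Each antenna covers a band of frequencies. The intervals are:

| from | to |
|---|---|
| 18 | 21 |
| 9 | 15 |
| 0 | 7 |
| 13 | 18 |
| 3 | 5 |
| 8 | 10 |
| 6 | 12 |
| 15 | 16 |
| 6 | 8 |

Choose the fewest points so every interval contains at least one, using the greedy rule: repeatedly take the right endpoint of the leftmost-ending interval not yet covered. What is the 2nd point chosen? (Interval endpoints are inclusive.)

8

Sorted: [3,5] [0,7] [6,8] [8,10] [6,12] [9,15] [15,16] [13,18] [18,21]
{[3,5],[0,7]} hit by 5; {[6,8],[8,10],[6,12]} hit by 8; {[9,15],[15,16],[13,18]} hit by 15; {[18,21]} hit by 21.
Points: 5, 8, 15, 21 (4 total).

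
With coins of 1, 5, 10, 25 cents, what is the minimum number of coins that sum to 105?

5

105 − 4×25→5 − 1×5→0
Total coins = 4 + 1 = 5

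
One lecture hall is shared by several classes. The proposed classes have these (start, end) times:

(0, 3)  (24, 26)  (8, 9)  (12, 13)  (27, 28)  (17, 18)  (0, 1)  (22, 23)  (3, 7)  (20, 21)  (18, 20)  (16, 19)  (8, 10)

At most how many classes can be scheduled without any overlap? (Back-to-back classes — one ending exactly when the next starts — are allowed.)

Sorted by end: (0,1)  (0,3)  (3,7)  (8,9)  (8,10)  (12,13)  (17,18)  (16,19)  (18,20)  (20,21)  (22,23)  (24,26)  (27,28)
take (0,1); skip (0,3); take (3,7); take (8,9); take (12,13); take (17,18); skip (16,19); take (18,20); take (20,21); take (22,23); take (24,26); take (27,28).
Selected 10 classes.

10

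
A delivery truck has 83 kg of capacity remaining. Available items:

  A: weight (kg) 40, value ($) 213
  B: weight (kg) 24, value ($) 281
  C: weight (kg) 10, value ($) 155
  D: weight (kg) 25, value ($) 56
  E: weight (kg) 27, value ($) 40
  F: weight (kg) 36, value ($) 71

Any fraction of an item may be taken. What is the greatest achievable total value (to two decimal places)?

Sort by value per unit weight and fill in that order.
Order: C (155/10=15.50) > B (281/24=11.71) > A (213/40=5.33) > D (56/25=2.24) > F (71/36=1.97) > E (40/27=1.48)
Fill: take C (10 @ 155) → take B (24 @ 281) → take A (40 @ 213) → take 9/25 of D → 20.16; 83/83 used.
Total value = 669.16

669.16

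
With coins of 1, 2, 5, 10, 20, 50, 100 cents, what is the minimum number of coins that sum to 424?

424 = 4×100 + 1×20 + 2×2
Total coins = 4 + 1 + 2 = 7

7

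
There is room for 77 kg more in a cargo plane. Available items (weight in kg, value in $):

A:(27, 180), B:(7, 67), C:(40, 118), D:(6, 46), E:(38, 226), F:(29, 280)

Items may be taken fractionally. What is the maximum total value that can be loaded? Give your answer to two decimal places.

620.58

Sort by value per unit weight and fill in that order.
Order: F (280/29=9.66) > B (67/7=9.57) > D (46/6=7.67) > A (180/27=6.67) > E (226/38=5.95) > C (118/40=2.95)
Fill: take F (29 @ 280) → take B (7 @ 67) → take D (6 @ 46) → take A (27 @ 180) → take 8/38 of E → 47.58; 77/77 used.
Total value = 620.58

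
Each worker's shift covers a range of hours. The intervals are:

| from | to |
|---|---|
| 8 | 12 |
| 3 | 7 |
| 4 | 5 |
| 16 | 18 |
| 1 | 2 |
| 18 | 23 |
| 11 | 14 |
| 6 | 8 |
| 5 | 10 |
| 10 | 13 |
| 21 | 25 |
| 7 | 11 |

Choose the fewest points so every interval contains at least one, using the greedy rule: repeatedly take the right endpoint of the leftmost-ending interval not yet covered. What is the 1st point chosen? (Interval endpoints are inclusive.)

2

Process intervals by earliest right end; each time one isn't hit yet, stab at its right endpoint.
Sorted: [1,2] [4,5] [3,7] [6,8] [5,10] [7,11] [8,12] [10,13] [11,14] [16,18] [18,23] [21,25]
{[1,2]} hit by 2; {[4,5],[3,7]} hit by 5; {[6,8],[5,10],[7,11],[8,12]} hit by 8; {[10,13],[11,14]} hit by 13; {[16,18],[18,23]} hit by 18; {[21,25]} hit by 25.
Points: 2, 5, 8, 13, 18, 25 (6 total).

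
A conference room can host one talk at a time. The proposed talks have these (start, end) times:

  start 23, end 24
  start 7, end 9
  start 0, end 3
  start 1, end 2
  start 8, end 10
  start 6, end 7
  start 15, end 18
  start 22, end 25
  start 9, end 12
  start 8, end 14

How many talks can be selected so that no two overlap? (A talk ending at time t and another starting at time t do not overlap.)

6

By end time: (1,2), (0,3), (6,7), (7,9), (8,10), (9,12), (8,14), (15,18), (23,24), (22,25).
Pick (1,2); next start ≥ 2 → (6,7); next start ≥ 7 → (7,9); next start ≥ 9 → (9,12); next start ≥ 12 → (15,18); next start ≥ 18 → (23,24).
Selected 6 talks.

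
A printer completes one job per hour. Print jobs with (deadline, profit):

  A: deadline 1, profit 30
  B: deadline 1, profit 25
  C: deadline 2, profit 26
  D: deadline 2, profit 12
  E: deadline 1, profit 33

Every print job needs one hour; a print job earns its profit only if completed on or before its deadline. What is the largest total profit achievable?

59

Take jobs in profit order; each goes to the latest open slot no later than its deadline.
By profit: E(d1,33), A(d1,30), C(d2,26), B(d1,25), D(d2,12)
E→slot 1; A skipped; C→slot 2; B skipped; D skipped.
Profit = 33 + 26 = 59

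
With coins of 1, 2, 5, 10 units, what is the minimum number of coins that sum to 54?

7

54 = 5×10 + 2×2
Total coins = 5 + 2 = 7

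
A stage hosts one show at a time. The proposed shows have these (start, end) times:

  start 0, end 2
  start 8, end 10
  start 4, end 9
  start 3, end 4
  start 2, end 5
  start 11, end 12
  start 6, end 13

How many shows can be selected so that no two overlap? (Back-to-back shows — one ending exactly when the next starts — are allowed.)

4

By end time: (0,2), (3,4), (2,5), (4,9), (8,10), (11,12), (6,13).
Pick (0,2); next start ≥ 2 → (3,4); next start ≥ 4 → (4,9); next start ≥ 9 → (11,12).
Selected 4 shows.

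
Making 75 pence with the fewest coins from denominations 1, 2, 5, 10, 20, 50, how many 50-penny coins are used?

75 − 1×50→25 − 1×20→5 − 1×5→0
Count of 50: 1

1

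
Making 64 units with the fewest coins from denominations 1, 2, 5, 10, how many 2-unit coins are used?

64 − 6×10→4 − 2×2→0
Count of 2: 2

2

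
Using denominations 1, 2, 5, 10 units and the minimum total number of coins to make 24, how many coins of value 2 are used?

2

24 − 2×10→4 − 2×2→0
Count of 2: 2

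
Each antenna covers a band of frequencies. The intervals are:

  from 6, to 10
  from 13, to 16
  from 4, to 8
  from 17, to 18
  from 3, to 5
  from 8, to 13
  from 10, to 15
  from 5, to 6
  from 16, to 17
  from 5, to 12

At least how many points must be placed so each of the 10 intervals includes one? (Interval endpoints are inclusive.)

4

Sorted: [3,5] [5,6] [4,8] [6,10] [5,12] [8,13] [10,15] [13,16] [16,17] [17,18]
{[3,5],[5,6],[4,8]} hit by 5; {[6,10],[5,12],[8,13],[10,15]} hit by 10; {[13,16],[16,17]} hit by 16; {[17,18]} hit by 18.
Points: 5, 10, 16, 18 (4 total).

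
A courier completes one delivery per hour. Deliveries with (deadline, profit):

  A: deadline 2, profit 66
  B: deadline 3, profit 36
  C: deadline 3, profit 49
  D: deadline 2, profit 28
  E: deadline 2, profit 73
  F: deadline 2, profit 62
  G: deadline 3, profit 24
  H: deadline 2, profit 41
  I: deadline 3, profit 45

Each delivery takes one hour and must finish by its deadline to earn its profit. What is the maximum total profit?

188

Take jobs in profit order; each goes to the latest open slot no later than its deadline.
By profit: E(d2,73), A(d2,66), F(d2,62), C(d3,49), I(d3,45), H(d2,41), B(d3,36), D(d2,28), G(d3,24)
E→slot 2; A→slot 1; F skipped; C→slot 3; I skipped; H skipped; B skipped; D skipped; G skipped.
Profit = 66 + 73 + 49 = 188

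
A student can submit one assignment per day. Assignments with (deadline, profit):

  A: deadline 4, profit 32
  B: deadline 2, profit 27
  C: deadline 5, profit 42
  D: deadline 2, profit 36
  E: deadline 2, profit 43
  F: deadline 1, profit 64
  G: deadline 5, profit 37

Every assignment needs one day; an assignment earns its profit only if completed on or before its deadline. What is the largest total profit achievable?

Take jobs in profit order; each goes to the latest open slot no later than its deadline.
Profit order: F=64 E=43 C=42 G=37 D=36 A=32 B=27
Assign: F→slot 1, E→slot 2, C→slot 5, G→slot 4, D skipped, A→slot 3, B skipped.
Slots: [1:F] [2:E] [3:A] [4:G] [5:C]
Profit = 64 + 43 + 32 + 37 + 42 = 218

218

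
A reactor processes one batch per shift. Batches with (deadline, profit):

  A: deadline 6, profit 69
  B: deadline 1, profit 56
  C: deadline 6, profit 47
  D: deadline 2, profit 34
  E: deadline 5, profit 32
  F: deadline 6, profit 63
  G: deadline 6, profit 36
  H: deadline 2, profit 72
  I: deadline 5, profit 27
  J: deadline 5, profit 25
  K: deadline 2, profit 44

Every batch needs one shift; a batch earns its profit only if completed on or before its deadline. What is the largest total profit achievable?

343

Sort by profit descending; place each in the latest free slot ≤ its deadline.
By profit: H(d2,72), A(d6,69), F(d6,63), B(d1,56), C(d6,47), K(d2,44), G(d6,36), D(d2,34), E(d5,32), I(d5,27), J(d5,25)
H→slot 2; A→slot 6; F→slot 5; B→slot 1; C→slot 4; K skipped; G→slot 3; D skipped; E skipped; I skipped; J skipped.
Profit = 56 + 72 + 36 + 47 + 63 + 69 = 343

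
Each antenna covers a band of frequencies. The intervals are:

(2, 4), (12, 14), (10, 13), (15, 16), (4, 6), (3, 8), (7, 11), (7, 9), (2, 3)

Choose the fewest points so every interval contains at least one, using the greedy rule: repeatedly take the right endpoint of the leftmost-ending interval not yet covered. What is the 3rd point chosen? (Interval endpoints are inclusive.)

9

Sorted: [2,3] [2,4] [4,6] [3,8] [7,9] [7,11] [10,13] [12,14] [15,16]
{[2,3],[2,4]} hit by 3; {[4,6],[3,8]} hit by 6; {[7,9],[7,11]} hit by 9; {[10,13],[12,14]} hit by 13; {[15,16]} hit by 16.
Points: 3, 6, 9, 13, 16 (5 total).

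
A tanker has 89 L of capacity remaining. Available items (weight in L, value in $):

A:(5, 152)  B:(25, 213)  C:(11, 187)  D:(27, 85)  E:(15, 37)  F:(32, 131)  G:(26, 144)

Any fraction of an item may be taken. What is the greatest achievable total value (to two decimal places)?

786.06

Sort by value per unit weight and fill in that order.
Ratios (sorted): A 30.40, C 17.00, B 8.52, G 5.54, F 4.09, D 3.15, E 2.47
take A (5 @ 152); take C (11 @ 187); take B (25 @ 213); take G (26 @ 144); take 22/32 of F → 90.06. Capacity used 89/89.
Total value = 786.06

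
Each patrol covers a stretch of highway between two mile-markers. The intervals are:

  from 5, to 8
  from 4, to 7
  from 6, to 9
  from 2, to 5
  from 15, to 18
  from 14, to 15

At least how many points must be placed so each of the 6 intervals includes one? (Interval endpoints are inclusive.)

Process intervals by earliest right end; each time one isn't hit yet, stab at its right endpoint.
By right end: [2,5]  [4,7]  [5,8]  [6,9]  [14,15]  [15,18]
[2,5] uncovered → point at 5; [6,9] uncovered → point at 9; [14,15] uncovered → point at 15.
Points: 5, 9, 15 (3 total).

3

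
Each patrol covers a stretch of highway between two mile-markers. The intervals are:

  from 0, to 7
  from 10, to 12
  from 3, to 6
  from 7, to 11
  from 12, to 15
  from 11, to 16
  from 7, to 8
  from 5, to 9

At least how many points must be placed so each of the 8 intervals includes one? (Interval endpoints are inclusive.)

Sort by right endpoint; whenever an interval is uncovered, place a point at its right end.
Sorted: [3,6] [0,7] [7,8] [5,9] [7,11] [10,12] [12,15] [11,16]
{[3,6],[0,7]} hit by 6; {[7,8],[5,9],[7,11]} hit by 8; {[10,12],[12,15],[11,16]} hit by 12.
Points: 6, 8, 12 (3 total).

3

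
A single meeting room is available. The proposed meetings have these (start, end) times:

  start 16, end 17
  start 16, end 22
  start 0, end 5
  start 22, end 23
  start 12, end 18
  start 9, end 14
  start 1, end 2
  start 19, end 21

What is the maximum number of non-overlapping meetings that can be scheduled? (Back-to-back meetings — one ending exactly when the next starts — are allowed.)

Sort by end time and greedily take each interval whose start is ≥ the last chosen end.
By end time: (1,2), (0,5), (9,14), (16,17), (12,18), (19,21), (16,22), (22,23).
Pick (1,2); next start ≥ 2 → (9,14); next start ≥ 14 → (16,17); next start ≥ 17 → (19,21); next start ≥ 21 → (22,23).
Selected 5 meetings.

5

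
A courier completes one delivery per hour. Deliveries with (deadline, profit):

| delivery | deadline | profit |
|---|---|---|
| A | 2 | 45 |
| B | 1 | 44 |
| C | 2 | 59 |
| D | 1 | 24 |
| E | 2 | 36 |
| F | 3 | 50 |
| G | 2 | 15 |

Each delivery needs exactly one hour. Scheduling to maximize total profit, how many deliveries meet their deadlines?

Take jobs in profit order; each goes to the latest open slot no later than its deadline.
Profit order: C=59 F=50 A=45 B=44 E=36 D=24 G=15
Assign: C→slot 2, F→slot 3, A→slot 1, B skipped, E skipped, D skipped, G skipped.
Slots: [1:A] [2:C] [3:F]
3 of 7 scheduled.

3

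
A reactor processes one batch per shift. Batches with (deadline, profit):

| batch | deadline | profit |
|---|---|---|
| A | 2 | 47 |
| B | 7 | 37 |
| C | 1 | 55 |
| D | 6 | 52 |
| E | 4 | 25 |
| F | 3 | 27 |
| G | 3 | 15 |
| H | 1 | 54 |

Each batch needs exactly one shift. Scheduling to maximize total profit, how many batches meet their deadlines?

6

Sort by profit descending; place each in the latest free slot ≤ its deadline.
Profit order: C=55 H=54 D=52 A=47 B=37 F=27 E=25 G=15
Assign: C→slot 1, H skipped, D→slot 6, A→slot 2, B→slot 7, F→slot 3, E→slot 4, G skipped.
Slots: [1:C] [2:A] [3:F] [4:E] [6:D] [7:B]
6 of 8 scheduled.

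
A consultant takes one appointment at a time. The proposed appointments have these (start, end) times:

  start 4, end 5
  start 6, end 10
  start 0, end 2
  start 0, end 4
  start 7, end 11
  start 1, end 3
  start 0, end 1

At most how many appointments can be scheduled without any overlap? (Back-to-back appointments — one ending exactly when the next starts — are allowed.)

Sorted by end: (0,1)  (0,2)  (1,3)  (0,4)  (4,5)  (6,10)  (7,11)
take (0,1); skip (0,2); take (1,3); skip (0,4); take (4,5); take (6,10).
Selected 4 appointments.

4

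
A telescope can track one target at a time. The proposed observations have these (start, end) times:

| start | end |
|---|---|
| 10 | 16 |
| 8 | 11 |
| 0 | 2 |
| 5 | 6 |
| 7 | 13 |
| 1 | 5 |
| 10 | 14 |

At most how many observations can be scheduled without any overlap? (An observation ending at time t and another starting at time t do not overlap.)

3

Greedy by earliest finish: after sorting by end time, pick each interval compatible with the last pick.
Sorted by end: (0,2)  (1,5)  (5,6)  (8,11)  (7,13)  (10,14)  (10,16)
take (0,2); take (5,6); take (8,11); skip (10,14).
Selected 3 observations.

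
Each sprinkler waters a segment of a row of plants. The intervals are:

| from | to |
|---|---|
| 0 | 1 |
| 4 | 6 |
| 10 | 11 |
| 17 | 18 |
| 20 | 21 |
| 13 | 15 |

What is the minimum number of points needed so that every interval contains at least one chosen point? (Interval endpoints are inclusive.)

Sorted: [0,1] [4,6] [10,11] [13,15] [17,18] [20,21]
{[0,1]} hit by 1; {[4,6]} hit by 6; {[10,11]} hit by 11; {[13,15]} hit by 15; {[17,18]} hit by 18; {[20,21]} hit by 21.
Points: 1, 6, 11, 15, 18, 21 (6 total).

6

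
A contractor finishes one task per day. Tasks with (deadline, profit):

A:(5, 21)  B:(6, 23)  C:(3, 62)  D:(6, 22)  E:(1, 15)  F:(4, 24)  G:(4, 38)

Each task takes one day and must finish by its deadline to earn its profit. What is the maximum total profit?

Profit order: C=62 G=38 F=24 B=23 D=22 A=21 E=15
Assign: C→slot 3, G→slot 4, F→slot 2, B→slot 6, D→slot 5, A→slot 1, E skipped.
Slots: [1:A] [2:F] [3:C] [4:G] [5:D] [6:B]
Profit = 21 + 24 + 62 + 38 + 22 + 23 = 190

190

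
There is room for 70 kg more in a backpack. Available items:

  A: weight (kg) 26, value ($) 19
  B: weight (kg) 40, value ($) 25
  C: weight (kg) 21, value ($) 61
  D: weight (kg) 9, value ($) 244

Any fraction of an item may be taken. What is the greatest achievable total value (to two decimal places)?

332.75

Ratios (sorted): D 27.11, C 2.90, A 0.73, B 0.62
take D (9 @ 244); take C (21 @ 61); take A (26 @ 19); take 14/40 of B → 8.75. Capacity used 70/70.
Total value = 332.75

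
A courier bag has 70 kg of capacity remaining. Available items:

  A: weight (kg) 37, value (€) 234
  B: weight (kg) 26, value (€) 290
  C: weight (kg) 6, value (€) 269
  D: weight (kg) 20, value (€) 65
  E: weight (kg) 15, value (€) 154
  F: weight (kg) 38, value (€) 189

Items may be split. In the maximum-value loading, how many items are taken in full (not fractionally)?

3

Sort by value per unit weight and fill in that order.
Order: C (269/6=44.83) > B (290/26=11.15) > E (154/15=10.27) > A (234/37=6.32) > F (189/38=4.97) > D (65/20=3.25)
Fill: take C (6 @ 269) → take B (26 @ 290) → take E (15 @ 154) → take 23/37 of A → 145.46; 70/70 used.
3 item(s) taken whole; one partial (take 23/37 of A).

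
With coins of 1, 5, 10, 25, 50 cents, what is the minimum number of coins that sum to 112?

5

112 = 2×50 + 1×10 + 2×1
Total coins = 2 + 1 + 2 = 5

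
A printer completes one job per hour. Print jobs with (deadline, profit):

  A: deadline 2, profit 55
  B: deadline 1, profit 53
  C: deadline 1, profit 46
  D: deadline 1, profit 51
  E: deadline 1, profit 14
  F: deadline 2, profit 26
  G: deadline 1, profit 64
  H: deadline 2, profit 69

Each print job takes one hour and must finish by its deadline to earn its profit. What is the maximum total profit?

133

Sort by profit descending; place each in the latest free slot ≤ its deadline.
Profit order: H=69 G=64 A=55 B=53 D=51 C=46 F=26 E=14
Assign: H→slot 2, G→slot 1, A skipped, B skipped, D skipped, C skipped, F skipped, E skipped.
Slots: [1:G] [2:H]
Profit = 64 + 69 = 133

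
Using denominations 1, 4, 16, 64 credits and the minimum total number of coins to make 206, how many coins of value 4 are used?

206 − 3×64→14 − 3×4→2 − 2×1→0
Count of 4: 3

3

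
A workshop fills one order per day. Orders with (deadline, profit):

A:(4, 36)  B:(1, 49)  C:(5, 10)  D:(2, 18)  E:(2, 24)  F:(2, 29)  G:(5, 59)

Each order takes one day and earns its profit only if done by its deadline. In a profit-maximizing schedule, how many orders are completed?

5

Profit order: G=59 B=49 A=36 F=29 E=24 D=18 C=10
Assign: G→slot 5, B→slot 1, A→slot 4, F→slot 2, E skipped, D skipped, C→slot 3.
Slots: [1:B] [2:F] [3:C] [4:A] [5:G]
5 of 7 scheduled.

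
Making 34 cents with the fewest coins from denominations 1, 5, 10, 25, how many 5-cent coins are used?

1

34 − 1×25→9 − 1×5→4 − 4×1→0
Count of 5: 1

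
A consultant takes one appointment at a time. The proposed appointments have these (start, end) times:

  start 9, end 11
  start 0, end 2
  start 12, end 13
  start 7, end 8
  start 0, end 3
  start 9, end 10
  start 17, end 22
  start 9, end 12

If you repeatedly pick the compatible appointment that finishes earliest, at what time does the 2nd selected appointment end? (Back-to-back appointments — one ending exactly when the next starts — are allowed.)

By end time: (0,2), (0,3), (7,8), (9,10), (9,11), (9,12), (12,13), (17,22).
Pick (0,2); next start ≥ 2 → (7,8); next start ≥ 8 → (9,10); next start ≥ 10 → (12,13); next start ≥ 13 → (17,22).
Selected: (0,2) (7,8) (9,10) (12,13) (17,22)

8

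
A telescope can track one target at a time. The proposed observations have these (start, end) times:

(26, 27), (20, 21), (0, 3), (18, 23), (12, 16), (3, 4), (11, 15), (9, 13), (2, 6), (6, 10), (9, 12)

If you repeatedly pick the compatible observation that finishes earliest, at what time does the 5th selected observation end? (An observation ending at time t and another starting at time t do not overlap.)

21

Greedy by earliest finish: after sorting by end time, pick each interval compatible with the last pick.
By end time: (0,3), (3,4), (2,6), (6,10), (9,12), (9,13), (11,15), (12,16), (20,21), (18,23), (26,27).
Pick (0,3); next start ≥ 3 → (3,4); next start ≥ 4 → (6,10); next start ≥ 10 → (11,15); next start ≥ 15 → (20,21); next start ≥ 21 → (26,27).
Selected: (0,3) (3,4) (6,10) (11,15) (20,21) (26,27)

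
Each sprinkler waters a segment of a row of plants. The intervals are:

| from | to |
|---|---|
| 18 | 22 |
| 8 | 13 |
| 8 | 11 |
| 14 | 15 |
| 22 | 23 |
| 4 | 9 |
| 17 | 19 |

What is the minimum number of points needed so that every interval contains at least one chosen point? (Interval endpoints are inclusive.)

Sort by right endpoint; whenever an interval is uncovered, place a point at its right end.
By right end: [4,9]  [8,11]  [8,13]  [14,15]  [17,19]  [18,22]  [22,23]
[4,9] uncovered → point at 9; [14,15] uncovered → point at 15; [17,19] uncovered → point at 19; [22,23] uncovered → point at 23.
Points: 9, 15, 19, 23 (4 total).

4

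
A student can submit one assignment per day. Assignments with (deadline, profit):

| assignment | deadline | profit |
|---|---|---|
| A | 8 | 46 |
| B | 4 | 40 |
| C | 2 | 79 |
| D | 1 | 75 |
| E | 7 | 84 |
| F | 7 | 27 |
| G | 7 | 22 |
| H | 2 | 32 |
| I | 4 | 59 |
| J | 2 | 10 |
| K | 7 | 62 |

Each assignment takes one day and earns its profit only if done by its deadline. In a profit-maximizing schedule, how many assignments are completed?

Take jobs in profit order; each goes to the latest open slot no later than its deadline.
Profit order: E=84 C=79 D=75 K=62 I=59 A=46 B=40 H=32 F=27 G=22 J=10
Assign: E→slot 7, C→slot 2, D→slot 1, K→slot 6, I→slot 4, A→slot 8, B→slot 3, H skipped, F→slot 5, G skipped, J skipped.
Slots: [1:D] [2:C] [3:B] [4:I] [5:F] [6:K] [7:E] [8:A]
8 of 11 scheduled.

8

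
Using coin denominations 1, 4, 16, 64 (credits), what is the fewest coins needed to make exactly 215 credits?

215 − 3×64→23 − 1×16→7 − 1×4→3 − 3×1→0
Total coins = 3 + 1 + 1 + 3 = 8

8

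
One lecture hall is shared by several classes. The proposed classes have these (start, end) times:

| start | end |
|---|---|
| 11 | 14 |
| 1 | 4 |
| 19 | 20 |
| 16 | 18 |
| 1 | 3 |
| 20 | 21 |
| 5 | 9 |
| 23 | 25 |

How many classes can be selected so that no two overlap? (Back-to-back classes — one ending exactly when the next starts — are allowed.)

7

Order by finish time; keep every interval that doesn't clash with the previous kept one.
By end time: (1,3), (1,4), (5,9), (11,14), (16,18), (19,20), (20,21), (23,25).
Pick (1,3); next start ≥ 3 → (5,9); next start ≥ 9 → (11,14); next start ≥ 14 → (16,18); next start ≥ 18 → (19,20); next start ≥ 20 → (20,21); next start ≥ 21 → (23,25).
Selected 7 classes.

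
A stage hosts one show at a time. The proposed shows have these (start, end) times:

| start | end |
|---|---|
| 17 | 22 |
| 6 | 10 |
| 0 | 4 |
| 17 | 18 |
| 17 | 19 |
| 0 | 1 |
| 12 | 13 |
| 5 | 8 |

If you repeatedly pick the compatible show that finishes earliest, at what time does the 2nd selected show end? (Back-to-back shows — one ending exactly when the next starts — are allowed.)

Order by finish time; keep every interval that doesn't clash with the previous kept one.
By end time: (0,1), (0,4), (5,8), (6,10), (12,13), (17,18), (17,19), (17,22).
Pick (0,1); next start ≥ 1 → (5,8); next start ≥ 8 → (12,13); next start ≥ 13 → (17,18).
Selected: (0,1) (5,8) (12,13) (17,18)

8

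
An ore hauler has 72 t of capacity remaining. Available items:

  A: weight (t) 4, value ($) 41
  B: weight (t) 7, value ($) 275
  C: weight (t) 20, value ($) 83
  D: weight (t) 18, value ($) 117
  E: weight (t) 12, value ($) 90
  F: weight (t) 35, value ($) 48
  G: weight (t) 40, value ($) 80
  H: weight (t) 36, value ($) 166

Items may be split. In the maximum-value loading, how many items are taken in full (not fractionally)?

Order: B (275/7=39.29) > A (41/4=10.25) > E (90/12=7.50) > D (117/18=6.50) > H (166/36=4.61) > C (83/20=4.15) > G (80/40=2.00) > F (48/35=1.37)
Fill: take B (7 @ 275) → take A (4 @ 41) → take E (12 @ 90) → take D (18 @ 117) → take 31/36 of H → 142.94; 72/72 used.
4 item(s) taken whole; one partial (take 31/36 of H).

4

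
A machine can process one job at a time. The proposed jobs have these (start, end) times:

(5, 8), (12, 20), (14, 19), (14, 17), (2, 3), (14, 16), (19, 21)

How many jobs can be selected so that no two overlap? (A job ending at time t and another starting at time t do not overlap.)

4

Sort by end time and greedily take each interval whose start is ≥ the last chosen end.
By end time: (2,3), (5,8), (14,16), (14,17), (14,19), (12,20), (19,21).
Pick (2,3); next start ≥ 3 → (5,8); next start ≥ 8 → (14,16); next start ≥ 16 → (19,21).
Selected 4 jobs.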